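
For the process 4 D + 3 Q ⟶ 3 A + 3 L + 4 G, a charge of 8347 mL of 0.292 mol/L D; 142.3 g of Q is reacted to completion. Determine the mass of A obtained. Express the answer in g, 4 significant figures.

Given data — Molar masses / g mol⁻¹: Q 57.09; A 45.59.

n(D) = 0.292 × 8347/1000 = 2.437 mol
n(Q) = 142.3 / 57.09 = 2.493 mol
n/ν → D: 0.6093, Q: 0.8310; D is limiting.
n(A) = (3/4) × 2.437 = 1.828 mol
mass = 1.828 × 45.59 = 83.34 g

83.34 g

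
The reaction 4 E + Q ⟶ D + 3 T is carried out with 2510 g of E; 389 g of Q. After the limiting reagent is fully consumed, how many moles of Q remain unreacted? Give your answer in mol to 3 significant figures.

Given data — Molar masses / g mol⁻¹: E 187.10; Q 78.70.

1.59 mol

n(E) = 2510 / 187.10 = 13.42 mol
n(Q) = 389.0 / 78.70 = 4.943 mol
n/ν → E: 3.355, Q: 4.943; E is limiting.
Q consumed = (1/4) × 13.42 = 3.355 mol
Q remaining = 4.943 − 3.355 = 1.588 mol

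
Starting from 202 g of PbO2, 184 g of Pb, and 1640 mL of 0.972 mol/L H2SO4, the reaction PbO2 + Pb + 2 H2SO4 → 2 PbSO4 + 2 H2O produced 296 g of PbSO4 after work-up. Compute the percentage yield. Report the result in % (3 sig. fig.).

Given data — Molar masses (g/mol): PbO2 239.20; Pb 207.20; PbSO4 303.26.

61.2 %

n(PbO2) = 202.0 / 239.20 = 0.8445 mol
n(Pb) = 184.0 / 207.20 = 0.8880 mol
n(H2SO4) = 0.972 × 1640/1000 = 1.594 mol
n/ν for PbO2 = 0.8445/1 = 0.8445
n/ν for Pb = 0.8880/1 = 0.8880
n/ν for H2SO4 = 1.594/2 = 0.7970
Smallest n/ν is H2SO4 → limiting reagent.
theoretical n(PbSO4) = (2/2) × 1.594 = 1.594 mol → 483.4 g
% yield = 296 / 483.4 × 100 = 61.23 %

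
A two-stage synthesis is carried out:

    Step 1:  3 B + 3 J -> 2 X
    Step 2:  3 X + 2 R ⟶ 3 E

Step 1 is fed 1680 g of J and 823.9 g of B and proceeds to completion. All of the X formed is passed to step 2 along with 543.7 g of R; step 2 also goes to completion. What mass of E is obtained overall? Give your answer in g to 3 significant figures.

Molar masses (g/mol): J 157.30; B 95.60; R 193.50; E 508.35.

Step 1:
n(J) = 1680 / 157.30 = 10.68 mol
n(B) = 823.9 / 95.60 = 8.618 mol
n/ν for J = 10.68/3 = 3.560
n/ν for B = 8.618/3 = 2.873
Smallest n/ν is B → limiting reagent.
n(X) produced = (2/3) × 8.618 = 5.745 mol
Step 2:
n(X) available = 5.745 mol
n(R) = 543.7 / 193.50 = 2.810 mol
n/ν for X = 5.745/3 = 1.915
n/ν for R = 2.810/2 = 1.405
Smallest n/ν is R → limiting reagent.
n(E) = (3/2) × 2.810 = 4.215 mol
mass = 4.215 × 508.35 = 2143 g

2140 g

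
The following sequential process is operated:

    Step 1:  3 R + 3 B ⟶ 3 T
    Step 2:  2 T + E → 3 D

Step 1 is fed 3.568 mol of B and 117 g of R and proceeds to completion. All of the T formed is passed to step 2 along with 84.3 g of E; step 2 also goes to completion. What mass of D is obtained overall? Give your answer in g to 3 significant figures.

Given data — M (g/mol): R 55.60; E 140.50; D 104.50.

188 g

Step 1:
n(B) = 3.568 mol
n(R) = 117.0 / 55.60 = 2.104 mol
n/ν → B: 1.189, R: 0.7013; R is limiting.
n(T) produced = (3/3) × 2.104 = 2.104 mol
Step 2:
n(T) available = 2.104 mol
n(E) = 84.30 / 140.50 = 0.6000 mol
n/ν → T: 1.052, E: 0.6000; E is limiting.
n(D) = (3/1) × 0.6000 = 1.800 mol
mass = 1.800 × 104.50 = 188.1 g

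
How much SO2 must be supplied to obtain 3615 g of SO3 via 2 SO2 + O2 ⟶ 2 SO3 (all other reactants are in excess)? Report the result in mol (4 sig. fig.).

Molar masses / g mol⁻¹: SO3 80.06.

45.15 mol

n(SO3) = 3615 / 80.06 = 45.15 mol
n(SO2) = (2/2) × 45.15 = 45.15 mol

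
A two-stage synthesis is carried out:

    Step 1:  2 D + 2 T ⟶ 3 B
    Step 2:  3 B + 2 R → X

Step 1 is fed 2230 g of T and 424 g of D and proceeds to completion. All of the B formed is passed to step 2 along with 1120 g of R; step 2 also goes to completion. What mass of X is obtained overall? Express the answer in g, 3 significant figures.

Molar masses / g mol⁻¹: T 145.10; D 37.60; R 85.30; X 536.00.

Step 1:
n(T) = 2230 / 145.10 = 15.37 mol
n(D) = 424.0 / 37.60 = 11.28 mol
n/ν for T = 15.37/2 = 7.685
n/ν for D = 11.28/2 = 5.640
Smallest n/ν is D → limiting reagent.
n(B) produced = (3/2) × 11.28 = 16.92 mol
Step 2:
n(B) available = 16.92 mol
n(R) = 1120 / 85.30 = 13.13 mol
n/ν for B = 16.92/3 = 5.640
n/ν for R = 13.13/2 = 6.565
Smallest n/ν is B → limiting reagent.
n(X) = (1/3) × 16.92 = 5.640 mol
mass = 5.640 × 536.00 = 3023 g

3020 g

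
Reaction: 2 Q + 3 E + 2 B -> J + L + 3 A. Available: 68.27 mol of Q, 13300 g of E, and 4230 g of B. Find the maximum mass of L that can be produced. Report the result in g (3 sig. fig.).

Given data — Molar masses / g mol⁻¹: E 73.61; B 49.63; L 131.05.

4470 g

n(Q) = 68.27 mol
n(E) = 13300 / 73.61 = 180.7 mol
n(B) = 4230 / 49.63 = 85.23 mol
n/ν → Q: 34.14, E: 60.23, B: 42.62; Q is limiting.
n(L) = (1/2) × 68.27 = 34.14 mol
mass = 34.14 × 131.05 = 4474 g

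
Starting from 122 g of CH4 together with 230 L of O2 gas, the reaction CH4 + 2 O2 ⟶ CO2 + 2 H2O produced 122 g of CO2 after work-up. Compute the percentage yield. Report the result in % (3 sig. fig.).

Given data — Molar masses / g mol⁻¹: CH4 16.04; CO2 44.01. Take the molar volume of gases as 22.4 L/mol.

n(CH4) = 122.0 / 16.04 = 7.606 mol
n(O2) = 230.0 / 22.4 = 10.27 mol
n/ν → CH4: 7.606, O2: 5.135; O2 is limiting.
theoretical n(CO2) = (1/2) × 10.27 = 5.135 mol → 226.0 g
% yield = 122 / 226.0 × 100 = 53.98 %

54.0 %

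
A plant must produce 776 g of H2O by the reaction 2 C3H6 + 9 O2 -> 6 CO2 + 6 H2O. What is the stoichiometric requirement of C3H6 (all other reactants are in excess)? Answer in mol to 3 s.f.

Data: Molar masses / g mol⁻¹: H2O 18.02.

14.4 mol

n(H2O) = 776 / 18.02 = 43.06 mol
n(C3H6) = (2/6) × 43.06 = 14.35 mol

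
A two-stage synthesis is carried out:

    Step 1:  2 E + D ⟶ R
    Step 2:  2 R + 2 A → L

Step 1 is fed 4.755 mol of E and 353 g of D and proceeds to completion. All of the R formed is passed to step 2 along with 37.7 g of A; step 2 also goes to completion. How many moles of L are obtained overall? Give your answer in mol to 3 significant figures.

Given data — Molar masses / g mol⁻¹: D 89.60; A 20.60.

0.915 mol

Step 1:
n(E) = 4.755 mol
n(D) = 353.0 / 89.60 = 3.940 mol
n/ν → E: 2.378, D: 3.940; E is limiting.
n(R) produced = (1/2) × 4.755 = 2.378 mol
Step 2:
n(R) available = 2.378 mol
n(A) = 37.70 / 20.60 = 1.830 mol
n/ν → R: 1.189, A: 0.9150; A is limiting.
n(L) = (1/2) × 1.830 = 0.9150 mol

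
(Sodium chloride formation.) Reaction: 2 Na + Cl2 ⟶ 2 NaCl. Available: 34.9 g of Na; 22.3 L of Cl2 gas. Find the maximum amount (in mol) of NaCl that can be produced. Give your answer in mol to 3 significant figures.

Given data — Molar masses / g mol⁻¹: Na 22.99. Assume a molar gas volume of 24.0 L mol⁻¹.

n(Na) = 34.90 / 22.99 = 1.518 mol
n(Cl2) = 22.30 / 24.0 = 0.9292 mol
n/ν for Na = 1.518/2 = 0.7590
n/ν for Cl2 = 0.9292/1 = 0.9292
Smallest n/ν is Na → limiting reagent.
n(NaCl) = (2/2) × 1.518 = 1.518 mol

1.52 mol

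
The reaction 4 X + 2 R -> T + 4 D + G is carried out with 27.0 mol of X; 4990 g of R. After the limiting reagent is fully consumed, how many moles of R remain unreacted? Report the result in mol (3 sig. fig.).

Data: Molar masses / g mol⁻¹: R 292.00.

3.59 mol

n(X) = 27.00 mol
n(R) = 4990 / 292.00 = 17.09 mol
n/ν → X: 6.750, R: 8.545; X is limiting.
R consumed = (2/4) × 27.00 = 13.50 mol
R remaining = 17.09 − 13.50 = 3.590 mol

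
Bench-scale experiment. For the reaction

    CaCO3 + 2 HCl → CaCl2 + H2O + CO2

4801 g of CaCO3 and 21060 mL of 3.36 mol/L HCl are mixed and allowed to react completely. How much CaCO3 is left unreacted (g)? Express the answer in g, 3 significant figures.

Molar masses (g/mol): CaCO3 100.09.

n(CaCO3) = 4801 / 100.09 = 47.97 mol
n(HCl) = 3.36 × 21060/1000 = 70.76 mol
n/ν for CaCO3 = 47.97/1 = 47.97
n/ν for HCl = 70.76/2 = 35.38
Smallest n/ν is HCl → limiting reagent.
CaCO3 consumed = (1/2) × 70.76 = 35.38 mol
CaCO3 remaining = 47.97 − 35.38 = 12.59 mol
mass = 12.59 × 100.09 = 1260 g

1260 g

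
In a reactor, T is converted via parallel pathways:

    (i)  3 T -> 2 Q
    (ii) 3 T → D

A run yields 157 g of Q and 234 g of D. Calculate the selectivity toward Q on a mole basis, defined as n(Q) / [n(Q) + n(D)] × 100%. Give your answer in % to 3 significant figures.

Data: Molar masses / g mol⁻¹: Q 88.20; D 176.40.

n(Q) = 157 / 88.20 = 1.780 mol
n(D) = 234 / 176.40 = 1.327 mol
selectivity = 1.780/(1.780+1.327) × 100 = 57.29 %

57.3 %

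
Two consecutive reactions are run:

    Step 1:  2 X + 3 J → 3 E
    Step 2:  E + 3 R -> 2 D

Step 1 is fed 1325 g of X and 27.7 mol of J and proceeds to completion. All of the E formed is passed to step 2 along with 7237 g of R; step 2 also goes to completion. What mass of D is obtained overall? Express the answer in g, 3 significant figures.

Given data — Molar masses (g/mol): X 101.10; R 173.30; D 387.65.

10800 g

Step 1:
n(X) = 1325 / 101.10 = 13.11 mol
n(J) = 27.70 mol
n/ν for X = 13.11/2 = 6.555
n/ν for J = 27.70/3 = 9.233
Smallest n/ν is X → limiting reagent.
n(E) produced = (3/2) × 13.11 = 19.67 mol
Step 2:
n(E) available = 19.67 mol
n(R) = 7237 / 173.30 = 41.76 mol
n/ν for E = 19.67/1 = 19.67
n/ν for R = 41.76/3 = 13.92
Smallest n/ν is R → limiting reagent.
n(D) = (2/3) × 41.76 = 27.84 mol
mass = 27.84 × 387.65 = 10790 g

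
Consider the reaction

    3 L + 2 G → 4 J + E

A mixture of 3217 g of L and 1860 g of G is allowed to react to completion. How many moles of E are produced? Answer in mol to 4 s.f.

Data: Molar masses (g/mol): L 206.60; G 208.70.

4.456 mol

n(L) = 3217 / 206.60 = 15.57 mol
n(G) = 1860 / 208.70 = 8.912 mol
n/ν → L: 5.190, G: 4.456; G is limiting.
n(E) = (1/2) × 8.912 = 4.456 mol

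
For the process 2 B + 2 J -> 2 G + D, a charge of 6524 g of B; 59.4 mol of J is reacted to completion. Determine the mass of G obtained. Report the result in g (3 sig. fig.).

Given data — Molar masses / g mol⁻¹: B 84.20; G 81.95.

n(B) = 6524 / 84.20 = 77.48 mol
n(J) = 59.40 mol
n/ν for B = 77.48/2 = 38.74
n/ν for J = 59.40/2 = 29.70
Smallest n/ν is J → limiting reagent.
n(G) = (2/2) × 59.40 = 59.40 mol
mass = 59.40 × 81.95 = 4868 g

4870 g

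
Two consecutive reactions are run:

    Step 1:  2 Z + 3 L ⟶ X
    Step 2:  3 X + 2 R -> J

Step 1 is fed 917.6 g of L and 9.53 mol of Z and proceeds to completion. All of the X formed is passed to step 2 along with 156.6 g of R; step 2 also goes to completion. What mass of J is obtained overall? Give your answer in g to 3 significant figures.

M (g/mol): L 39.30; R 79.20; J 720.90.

713 g

Step 1:
n(L) = 917.6 / 39.30 = 23.35 mol
n(Z) = 9.530 mol
n/ν for L = 23.35/3 = 7.783
n/ν for Z = 9.530/2 = 4.765
Smallest n/ν is Z → limiting reagent.
n(X) produced = (1/2) × 9.530 = 4.765 mol
Step 2:
n(X) available = 4.765 mol
n(R) = 156.6 / 79.20 = 1.977 mol
n/ν for X = 4.765/3 = 1.588
n/ν for R = 1.977/2 = 0.9885
Smallest n/ν is R → limiting reagent.
n(J) = (1/2) × 1.977 = 0.9885 mol
mass = 0.9885 × 720.90 = 712.6 g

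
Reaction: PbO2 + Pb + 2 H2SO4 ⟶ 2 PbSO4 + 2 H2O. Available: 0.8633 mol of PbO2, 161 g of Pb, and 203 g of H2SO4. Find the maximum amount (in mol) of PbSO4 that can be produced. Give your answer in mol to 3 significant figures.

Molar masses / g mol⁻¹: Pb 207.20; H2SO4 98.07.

n(PbO2) = 0.8633 mol
n(Pb) = 161.0 / 207.20 = 0.7770 mol
n(H2SO4) = 203.0 / 98.07 = 2.070 mol
n/ν for PbO2 = 0.8633/1 = 0.8633
n/ν for Pb = 0.7770/1 = 0.7770
n/ν for H2SO4 = 2.070/2 = 1.035
Smallest n/ν is Pb → limiting reagent.
n(PbSO4) = (2/1) × 0.7770 = 1.554 mol

1.55 mol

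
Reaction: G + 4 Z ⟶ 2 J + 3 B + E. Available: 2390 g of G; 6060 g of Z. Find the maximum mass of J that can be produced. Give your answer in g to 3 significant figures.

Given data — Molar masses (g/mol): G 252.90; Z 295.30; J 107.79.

1110 g

n(G) = 2390 / 252.90 = 9.450 mol
n(Z) = 6060 / 295.30 = 20.52 mol
n/ν for G = 9.450/1 = 9.450
n/ν for Z = 20.52/4 = 5.130
Smallest n/ν is Z → limiting reagent.
n(J) = (2/4) × 20.52 = 10.26 mol
mass = 10.26 × 107.79 = 1106 g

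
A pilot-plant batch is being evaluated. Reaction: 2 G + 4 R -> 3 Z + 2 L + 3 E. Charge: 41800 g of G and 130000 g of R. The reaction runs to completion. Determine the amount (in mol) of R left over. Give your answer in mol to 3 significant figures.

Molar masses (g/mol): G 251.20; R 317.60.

n(G) = 41800 / 251.20 = 166.4 mol
n(R) = 130000 / 317.60 = 409.3 mol
n/ν for G = 166.4/2 = 83.20
n/ν for R = 409.3/4 = 102.3
Smallest n/ν is G → limiting reagent.
R consumed = (4/2) × 166.4 = 332.8 mol
R remaining = 409.3 − 332.8 = 76.50 mol

76.5 mol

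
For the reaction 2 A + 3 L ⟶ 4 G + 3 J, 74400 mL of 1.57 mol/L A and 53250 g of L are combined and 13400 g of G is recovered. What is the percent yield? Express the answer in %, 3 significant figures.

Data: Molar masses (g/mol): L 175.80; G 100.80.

56.9 %

n(A) = 1.57 × 74400/1000 = 116.8 mol
n(L) = 53250 / 175.80 = 302.9 mol
n/ν for A = 116.8/2 = 58.40
n/ν for L = 302.9/3 = 101.0
Smallest n/ν is A → limiting reagent.
theoretical n(G) = (4/2) × 116.8 = 233.6 mol → 23550 g
% yield = 13400 / 23550 × 100 = 56.90 %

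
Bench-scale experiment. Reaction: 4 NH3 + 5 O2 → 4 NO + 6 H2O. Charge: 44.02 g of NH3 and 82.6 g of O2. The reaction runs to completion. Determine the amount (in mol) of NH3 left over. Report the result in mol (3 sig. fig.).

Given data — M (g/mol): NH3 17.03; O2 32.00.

0.520 mol

n(NH3) = 44.02 / 17.03 = 2.585 mol
n(O2) = 82.60 / 32.00 = 2.581 mol
n/ν for NH3 = 2.585/4 = 0.6463
n/ν for O2 = 2.581/5 = 0.5162
Smallest n/ν is O2 → limiting reagent.
NH3 consumed = (4/5) × 2.581 = 2.065 mol
NH3 remaining = 2.585 − 2.065 = 0.5200 mol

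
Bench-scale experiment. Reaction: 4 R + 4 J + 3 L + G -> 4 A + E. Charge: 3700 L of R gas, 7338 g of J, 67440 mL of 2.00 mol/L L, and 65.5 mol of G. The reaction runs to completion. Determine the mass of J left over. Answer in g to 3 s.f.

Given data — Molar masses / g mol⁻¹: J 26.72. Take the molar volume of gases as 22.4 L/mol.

n(R) = 3700 / 22.4 = 165.2 mol
n(J) = 7338 / 26.72 = 274.6 mol
n(L) = 2.00 × 67440/1000 = 134.9 mol
n(G) = 65.50 mol
n/ν for R = 165.2/4 = 41.30
n/ν for J = 274.6/4 = 68.65
n/ν for L = 134.9/3 = 44.97
n/ν for G = 65.50/1 = 65.50
Smallest n/ν is R → limiting reagent.
J consumed = (4/4) × 165.2 = 165.2 mol
J remaining = 274.6 − 165.2 = 109.4 mol
mass = 109.4 × 26.72 = 2923 g

2920 g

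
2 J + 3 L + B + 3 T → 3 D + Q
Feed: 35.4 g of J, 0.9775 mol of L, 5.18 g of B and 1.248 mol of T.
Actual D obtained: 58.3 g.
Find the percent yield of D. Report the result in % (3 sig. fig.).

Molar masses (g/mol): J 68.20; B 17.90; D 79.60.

n(J) = 35.40 / 68.20 = 0.5191 mol
n(L) = 0.9775 mol
n(B) = 5.180 / 17.90 = 0.2894 mol
n(T) = 1.248 mol
n/ν → J: 0.2596, L: 0.3258, B: 0.2894, T: 0.4160; J is limiting.
theoretical n(D) = (3/2) × 0.5191 = 0.7787 mol → 61.98 g
% yield = 58.3 / 61.98 × 100 = 94.06 %

94.1 %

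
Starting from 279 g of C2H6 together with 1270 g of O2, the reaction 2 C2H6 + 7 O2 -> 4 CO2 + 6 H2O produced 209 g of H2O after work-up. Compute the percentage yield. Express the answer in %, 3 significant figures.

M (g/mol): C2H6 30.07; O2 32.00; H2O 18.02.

41.7 %

n(C2H6) = 279.0 / 30.07 = 9.278 mol
n(O2) = 1270 / 32.00 = 39.69 mol
n/ν for C2H6 = 9.278/2 = 4.639
n/ν for O2 = 39.69/7 = 5.670
Smallest n/ν is C2H6 → limiting reagent.
theoretical n(H2O) = (6/2) × 9.278 = 27.83 mol → 501.5 g
% yield = 209 / 501.5 × 100 = 41.67 %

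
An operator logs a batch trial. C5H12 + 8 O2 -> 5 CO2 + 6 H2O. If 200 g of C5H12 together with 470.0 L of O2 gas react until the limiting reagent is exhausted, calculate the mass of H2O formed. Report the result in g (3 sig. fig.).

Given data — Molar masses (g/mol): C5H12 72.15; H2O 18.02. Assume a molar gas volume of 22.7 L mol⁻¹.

280 g

n(C5H12) = 200.0 / 72.15 = 2.772 mol
n(O2) = 470.0 / 22.7 = 20.70 mol
n/ν for C5H12 = 2.772/1 = 2.772
n/ν for O2 = 20.70/8 = 2.588
Smallest n/ν is O2 → limiting reagent.
n(H2O) = (6/8) × 20.70 = 15.53 mol
mass = 15.53 × 18.02 = 279.9 g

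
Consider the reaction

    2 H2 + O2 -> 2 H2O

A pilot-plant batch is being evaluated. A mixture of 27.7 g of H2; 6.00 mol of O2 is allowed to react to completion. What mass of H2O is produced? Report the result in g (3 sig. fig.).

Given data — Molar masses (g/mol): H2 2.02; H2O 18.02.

n(H2) = 27.70 / 2.02 = 13.71 mol
n(O2) = 6.000 mol
n/ν → H2: 6.855, O2: 6.000; O2 is limiting.
n(H2O) = (2/1) × 6.000 = 12.00 mol
mass = 12.00 × 18.02 = 216.2 g

216 g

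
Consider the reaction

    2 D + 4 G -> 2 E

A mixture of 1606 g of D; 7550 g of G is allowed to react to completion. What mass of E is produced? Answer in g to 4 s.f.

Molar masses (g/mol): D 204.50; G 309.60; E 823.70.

n(D) = 1606 / 204.50 = 7.853 mol
n(G) = 7550 / 309.60 = 24.39 mol
n/ν → D: 3.927, G: 6.098; D is limiting.
n(E) = (2/2) × 7.853 = 7.853 mol
mass = 7.853 × 823.70 = 6469 g

6469 g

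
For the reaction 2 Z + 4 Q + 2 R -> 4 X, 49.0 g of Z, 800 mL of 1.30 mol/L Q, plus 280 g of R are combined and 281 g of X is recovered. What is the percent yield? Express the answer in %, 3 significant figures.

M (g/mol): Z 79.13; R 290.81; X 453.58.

59.6 %

n(Z) = 49.00 / 79.13 = 0.6192 mol
n(Q) = 1.30 × 800.0/1000 = 1.040 mol
n(R) = 280.0 / 290.81 = 0.9628 mol
n/ν → Z: 0.3096, Q: 0.2600, R: 0.4814; Q is limiting.
theoretical n(X) = (4/4) × 1.040 = 1.040 mol → 471.7 g
% yield = 281 / 471.7 × 100 = 59.57 %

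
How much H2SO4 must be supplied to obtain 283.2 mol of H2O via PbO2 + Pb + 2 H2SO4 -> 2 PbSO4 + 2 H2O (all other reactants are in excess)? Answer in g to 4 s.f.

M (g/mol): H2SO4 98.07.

27770 g

n(H2O) = 283.2 mol
n(H2SO4) = (2/2) × 283.2 = 283.2 mol
mass = 283.2 × 98.07 = 27770 g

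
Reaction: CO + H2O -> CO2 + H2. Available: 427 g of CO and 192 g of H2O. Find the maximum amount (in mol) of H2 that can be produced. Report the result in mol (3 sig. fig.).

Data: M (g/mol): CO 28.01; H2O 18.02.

10.7 mol

n(CO) = 427.0 / 28.01 = 15.24 mol
n(H2O) = 192.0 / 18.02 = 10.65 mol
n/ν for CO = 15.24/1 = 15.24
n/ν for H2O = 10.65/1 = 10.65
Smallest n/ν is H2O → limiting reagent.
n(H2) = (1/1) × 10.65 = 10.65 mol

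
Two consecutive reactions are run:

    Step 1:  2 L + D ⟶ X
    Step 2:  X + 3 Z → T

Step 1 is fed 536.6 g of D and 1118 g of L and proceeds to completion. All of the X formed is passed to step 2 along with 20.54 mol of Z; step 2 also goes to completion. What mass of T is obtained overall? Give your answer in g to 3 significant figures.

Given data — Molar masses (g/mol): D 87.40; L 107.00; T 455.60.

2380 g

Step 1:
n(D) = 536.6 / 87.40 = 6.140 mol
n(L) = 1118 / 107.00 = 10.45 mol
n/ν → D: 6.140, L: 5.225; L is limiting.
n(X) produced = (1/2) × 10.45 = 5.225 mol
Step 2:
n(X) available = 5.225 mol
n(Z) = 20.54 mol
n/ν → X: 5.225, Z: 6.847; X is limiting.
n(T) = (1/1) × 5.225 = 5.225 mol
mass = 5.225 × 455.60 = 2381 g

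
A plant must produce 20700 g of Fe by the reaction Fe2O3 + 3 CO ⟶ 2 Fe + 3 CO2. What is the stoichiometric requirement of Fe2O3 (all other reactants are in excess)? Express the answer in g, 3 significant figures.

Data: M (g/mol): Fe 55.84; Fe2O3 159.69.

n(Fe) = 20700 / 55.84 = 370.7 mol
n(Fe2O3) = (1/2) × 370.7 = 185.4 mol
mass = 185.4 × 159.69 = 29610 g

29600 g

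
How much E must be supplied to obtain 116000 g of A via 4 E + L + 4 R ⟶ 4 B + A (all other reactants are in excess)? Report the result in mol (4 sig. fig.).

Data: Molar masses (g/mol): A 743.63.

624.0 mol

n(A) = 116000 / 743.63 = 156.0 mol
n(E) = (4/1) × 156.0 = 624.0 mol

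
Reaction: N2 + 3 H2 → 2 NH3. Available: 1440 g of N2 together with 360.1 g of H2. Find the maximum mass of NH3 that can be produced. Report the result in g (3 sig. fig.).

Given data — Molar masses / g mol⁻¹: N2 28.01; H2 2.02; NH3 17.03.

1750 g

n(N2) = 1440 / 28.01 = 51.41 mol
n(H2) = 360.1 / 2.02 = 178.3 mol
n/ν for N2 = 51.41/1 = 51.41
n/ν for H2 = 178.3/3 = 59.43
Smallest n/ν is N2 → limiting reagent.
n(NH3) = (2/1) × 51.41 = 102.8 mol
mass = 102.8 × 17.03 = 1751 g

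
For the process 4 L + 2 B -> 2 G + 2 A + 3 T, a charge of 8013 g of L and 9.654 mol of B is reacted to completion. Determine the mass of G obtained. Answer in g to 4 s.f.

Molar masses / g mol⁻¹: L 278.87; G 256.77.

2479 g

n(L) = 8013 / 278.87 = 28.73 mol
n(B) = 9.654 mol
n/ν for L = 28.73/4 = 7.183
n/ν for B = 9.654/2 = 4.827
Smallest n/ν is B → limiting reagent.
n(G) = (2/2) × 9.654 = 9.654 mol
mass = 9.654 × 256.77 = 2479 g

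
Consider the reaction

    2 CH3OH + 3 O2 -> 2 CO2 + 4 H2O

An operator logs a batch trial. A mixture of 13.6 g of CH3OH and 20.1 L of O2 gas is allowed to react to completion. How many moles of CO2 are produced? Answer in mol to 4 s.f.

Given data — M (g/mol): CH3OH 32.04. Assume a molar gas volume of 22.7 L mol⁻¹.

0.4245 mol

n(CH3OH) = 13.60 / 32.04 = 0.4245 mol
n(O2) = 20.10 / 22.7 = 0.8855 mol
n/ν for CH3OH = 0.4245/2 = 0.2123
n/ν for O2 = 0.8855/3 = 0.2952
Smallest n/ν is CH3OH → limiting reagent.
n(CO2) = (2/2) × 0.4245 = 0.4245 mol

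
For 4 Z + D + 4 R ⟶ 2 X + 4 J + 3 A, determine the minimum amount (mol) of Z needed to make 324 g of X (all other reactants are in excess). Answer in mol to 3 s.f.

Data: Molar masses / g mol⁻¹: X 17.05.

n(X) = 324 / 17.05 = 19.00 mol
n(Z) = (4/2) × 19.00 = 38.00 mol

38.0 mol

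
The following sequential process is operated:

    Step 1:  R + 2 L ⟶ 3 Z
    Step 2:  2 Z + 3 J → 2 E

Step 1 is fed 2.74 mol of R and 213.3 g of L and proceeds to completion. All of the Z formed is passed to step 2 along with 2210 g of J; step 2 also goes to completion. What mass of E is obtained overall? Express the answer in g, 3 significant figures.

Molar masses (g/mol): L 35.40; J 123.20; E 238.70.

Step 1:
n(R) = 2.740 mol
n(L) = 213.3 / 35.40 = 6.025 mol
n/ν → R: 2.740, L: 3.013; R is limiting.
n(Z) produced = (3/1) × 2.740 = 8.220 mol
Step 2:
n(Z) available = 8.220 mol
n(J) = 2210 / 123.20 = 17.94 mol
n/ν → Z: 4.110, J: 5.980; Z is limiting.
n(E) = (2/2) × 8.220 = 8.220 mol
mass = 8.220 × 238.70 = 1962 g

1960 g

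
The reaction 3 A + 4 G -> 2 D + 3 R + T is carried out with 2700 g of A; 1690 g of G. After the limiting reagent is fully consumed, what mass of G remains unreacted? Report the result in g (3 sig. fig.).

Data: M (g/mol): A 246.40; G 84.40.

457 g

n(A) = 2700 / 246.40 = 10.96 mol
n(G) = 1690 / 84.40 = 20.02 mol
n/ν → A: 3.653, G: 5.005; A is limiting.
G consumed = (4/3) × 10.96 = 14.61 mol
G remaining = 20.02 − 14.61 = 5.410 mol
mass = 5.410 × 84.40 = 456.6 g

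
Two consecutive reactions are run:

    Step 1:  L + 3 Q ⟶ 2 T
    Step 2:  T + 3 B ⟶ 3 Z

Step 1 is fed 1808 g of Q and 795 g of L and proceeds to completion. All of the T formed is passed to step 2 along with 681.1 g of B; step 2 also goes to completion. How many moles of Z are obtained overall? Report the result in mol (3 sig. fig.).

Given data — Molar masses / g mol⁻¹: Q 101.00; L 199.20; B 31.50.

21.6 mol

Step 1:
n(Q) = 1808 / 101.00 = 17.90 mol
n(L) = 795.0 / 199.20 = 3.991 mol
n/ν for Q = 17.90/3 = 5.967
n/ν for L = 3.991/1 = 3.991
Smallest n/ν is L → limiting reagent.
n(T) produced = (2/1) × 3.991 = 7.982 mol
Step 2:
n(T) available = 7.982 mol
n(B) = 681.1 / 31.50 = 21.62 mol
n/ν for T = 7.982/1 = 7.982
n/ν for B = 21.62/3 = 7.207
Smallest n/ν is B → limiting reagent.
n(Z) = (3/3) × 21.62 = 21.62 mol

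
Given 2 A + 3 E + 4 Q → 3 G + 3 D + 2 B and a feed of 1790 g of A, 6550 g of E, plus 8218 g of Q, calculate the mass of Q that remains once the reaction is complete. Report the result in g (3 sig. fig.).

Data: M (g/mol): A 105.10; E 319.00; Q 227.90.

1980 g

n(A) = 1790 / 105.10 = 17.03 mol
n(E) = 6550 / 319.00 = 20.53 mol
n(Q) = 8218 / 227.90 = 36.06 mol
n/ν → A: 8.515, E: 6.843, Q: 9.015; E is limiting.
Q consumed = (4/3) × 20.53 = 27.37 mol
Q remaining = 36.06 − 27.37 = 8.690 mol
mass = 8.690 × 227.90 = 1980 g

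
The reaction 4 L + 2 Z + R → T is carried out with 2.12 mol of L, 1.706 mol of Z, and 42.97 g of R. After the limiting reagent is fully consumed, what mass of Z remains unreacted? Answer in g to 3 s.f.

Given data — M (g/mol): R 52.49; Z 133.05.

n(L) = 2.120 mol
n(Z) = 1.706 mol
n(R) = 42.97 / 52.49 = 0.8186 mol
n/ν for L = 2.120/4 = 0.5300
n/ν for Z = 1.706/2 = 0.8530
n/ν for R = 0.8186/1 = 0.8186
Smallest n/ν is L → limiting reagent.
Z consumed = (2/4) × 2.120 = 1.060 mol
Z remaining = 1.706 − 1.060 = 0.6460 mol
mass = 0.6460 × 133.05 = 85.95 g

86.0 g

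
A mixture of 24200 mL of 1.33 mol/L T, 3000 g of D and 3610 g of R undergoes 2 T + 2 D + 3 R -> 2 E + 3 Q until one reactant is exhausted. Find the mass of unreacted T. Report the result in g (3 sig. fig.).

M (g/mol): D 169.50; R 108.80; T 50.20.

727 g

n(T) = 1.33 × 24200/1000 = 32.19 mol
n(D) = 3000 / 169.50 = 17.70 mol
n(R) = 3610 / 108.80 = 33.18 mol
n/ν → T: 16.10, D: 8.850, R: 11.06; D is limiting.
T consumed = (2/2) × 17.70 = 17.70 mol
T remaining = 32.19 − 17.70 = 14.49 mol
mass = 14.49 × 50.20 = 727.4 g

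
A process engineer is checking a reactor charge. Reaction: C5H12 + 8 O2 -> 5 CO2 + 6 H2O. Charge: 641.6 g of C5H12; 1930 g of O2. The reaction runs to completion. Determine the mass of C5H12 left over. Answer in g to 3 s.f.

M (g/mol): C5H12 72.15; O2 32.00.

97.7 g

n(C5H12) = 641.6 / 72.15 = 8.893 mol
n(O2) = 1930 / 32.00 = 60.31 mol
n/ν for C5H12 = 8.893/1 = 8.893
n/ν for O2 = 60.31/8 = 7.539
Smallest n/ν is O2 → limiting reagent.
C5H12 consumed = (1/8) × 60.31 = 7.539 mol
C5H12 remaining = 8.893 − 7.539 = 1.354 mol
mass = 1.354 × 72.15 = 97.69 g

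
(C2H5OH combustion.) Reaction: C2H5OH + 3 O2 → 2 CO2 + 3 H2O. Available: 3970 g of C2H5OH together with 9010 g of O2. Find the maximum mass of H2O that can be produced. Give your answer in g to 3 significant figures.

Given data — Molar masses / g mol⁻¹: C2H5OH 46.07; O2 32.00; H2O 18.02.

4660 g

n(C2H5OH) = 3970 / 46.07 = 86.17 mol
n(O2) = 9010 / 32.00 = 281.6 mol
n/ν for C2H5OH = 86.17/1 = 86.17
n/ν for O2 = 281.6/3 = 93.87
Smallest n/ν is C2H5OH → limiting reagent.
n(H2O) = (3/1) × 86.17 = 258.5 mol
mass = 258.5 × 18.02 = 4658 g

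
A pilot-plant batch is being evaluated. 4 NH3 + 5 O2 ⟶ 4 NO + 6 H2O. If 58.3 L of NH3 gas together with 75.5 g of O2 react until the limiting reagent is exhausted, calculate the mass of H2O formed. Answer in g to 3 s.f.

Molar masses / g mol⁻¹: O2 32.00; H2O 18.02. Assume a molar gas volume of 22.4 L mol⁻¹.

n(NH3) = 58.30 / 22.4 = 2.603 mol
n(O2) = 75.50 / 32.00 = 2.359 mol
n/ν → NH3: 0.6508, O2: 0.4718; O2 is limiting.
n(H2O) = (6/5) × 2.359 = 2.831 mol
mass = 2.831 × 18.02 = 51.01 g

51.0 g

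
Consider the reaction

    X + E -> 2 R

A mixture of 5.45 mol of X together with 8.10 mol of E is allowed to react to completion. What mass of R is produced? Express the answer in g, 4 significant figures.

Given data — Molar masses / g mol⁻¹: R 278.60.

3037 g

n(X) = 5.450 mol
n(E) = 8.100 mol
n/ν for X = 5.450/1 = 5.450
n/ν for E = 8.100/1 = 8.100
Smallest n/ν is X → limiting reagent.
n(R) = (2/1) × 5.450 = 10.90 mol
mass = 10.90 × 278.60 = 3037 g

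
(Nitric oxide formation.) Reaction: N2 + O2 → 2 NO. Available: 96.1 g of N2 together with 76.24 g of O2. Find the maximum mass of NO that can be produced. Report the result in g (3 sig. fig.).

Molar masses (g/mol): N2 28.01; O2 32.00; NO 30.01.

143 g

n(N2) = 96.10 / 28.01 = 3.431 mol
n(O2) = 76.24 / 32.00 = 2.383 mol
n/ν for N2 = 3.431/1 = 3.431
n/ν for O2 = 2.383/1 = 2.383
Smallest n/ν is O2 → limiting reagent.
n(NO) = (2/1) × 2.383 = 4.766 mol
mass = 4.766 × 30.01 = 143.0 g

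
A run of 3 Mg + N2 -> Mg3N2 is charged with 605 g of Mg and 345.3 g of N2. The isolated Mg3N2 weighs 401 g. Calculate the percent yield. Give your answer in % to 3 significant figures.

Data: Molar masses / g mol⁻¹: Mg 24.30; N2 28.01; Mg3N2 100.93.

47.9 %

n(Mg) = 605.0 / 24.30 = 24.90 mol
n(N2) = 345.3 / 28.01 = 12.33 mol
n/ν for Mg = 24.90/3 = 8.300
n/ν for N2 = 12.33/1 = 12.33
Smallest n/ν is Mg → limiting reagent.
theoretical n(Mg3N2) = (1/3) × 24.90 = 8.300 mol → 837.7 g
% yield = 401 / 837.7 × 100 = 47.87 %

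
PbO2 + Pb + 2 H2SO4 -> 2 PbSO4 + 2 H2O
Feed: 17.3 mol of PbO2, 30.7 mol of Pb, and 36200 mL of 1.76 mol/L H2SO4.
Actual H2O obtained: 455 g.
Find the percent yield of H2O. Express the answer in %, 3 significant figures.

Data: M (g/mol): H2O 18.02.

73.0 %

n(PbO2) = 17.30 mol
n(Pb) = 30.70 mol
n(H2SO4) = 1.76 × 36200/1000 = 63.71 mol
n/ν for PbO2 = 17.30/1 = 17.30
n/ν for Pb = 30.70/1 = 30.70
n/ν for H2SO4 = 63.71/2 = 31.86
Smallest n/ν is PbO2 → limiting reagent.
theoretical n(H2O) = (2/1) × 17.30 = 34.60 mol → 623.5 g
% yield = 455 / 623.5 × 100 = 72.98 %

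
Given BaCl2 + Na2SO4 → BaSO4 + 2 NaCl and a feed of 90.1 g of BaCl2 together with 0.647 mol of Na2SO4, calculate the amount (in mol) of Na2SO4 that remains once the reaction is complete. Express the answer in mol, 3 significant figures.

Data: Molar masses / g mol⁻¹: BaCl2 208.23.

n(BaCl2) = 90.10 / 208.23 = 0.4327 mol
n(Na2SO4) = 0.6470 mol
n/ν for BaCl2 = 0.4327/1 = 0.4327
n/ν for Na2SO4 = 0.6470/1 = 0.6470
Smallest n/ν is BaCl2 → limiting reagent.
Na2SO4 consumed = (1/1) × 0.4327 = 0.4327 mol
Na2SO4 remaining = 0.6470 − 0.4327 = 0.2143 mol

0.214 mol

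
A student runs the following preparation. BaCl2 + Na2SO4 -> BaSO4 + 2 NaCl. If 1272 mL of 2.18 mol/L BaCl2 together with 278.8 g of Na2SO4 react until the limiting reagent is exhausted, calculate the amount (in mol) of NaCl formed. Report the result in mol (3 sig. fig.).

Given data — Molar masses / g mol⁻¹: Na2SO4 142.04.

n(BaCl2) = 2.18 × 1272/1000 = 2.773 mol
n(Na2SO4) = 278.8 / 142.04 = 1.963 mol
n/ν for BaCl2 = 2.773/1 = 2.773
n/ν for Na2SO4 = 1.963/1 = 1.963
Smallest n/ν is Na2SO4 → limiting reagent.
n(NaCl) = (2/1) × 1.963 = 3.926 mol

3.93 mol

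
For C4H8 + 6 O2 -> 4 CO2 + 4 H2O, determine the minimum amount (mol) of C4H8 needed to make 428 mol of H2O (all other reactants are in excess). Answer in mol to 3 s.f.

n(H2O) = 428.0 mol
n(C4H8) = (1/4) × 428.0 = 107.0 mol

107 mol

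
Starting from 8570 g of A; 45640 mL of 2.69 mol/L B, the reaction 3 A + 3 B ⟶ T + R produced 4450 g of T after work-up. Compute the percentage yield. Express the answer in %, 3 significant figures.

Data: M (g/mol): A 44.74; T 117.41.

92.6 %

n(A) = 8570 / 44.74 = 191.6 mol
n(B) = 2.69 × 45640/1000 = 122.8 mol
n/ν → A: 63.87, B: 40.93; B is limiting.
theoretical n(T) = (1/3) × 122.8 = 40.93 mol → 4806 g
% yield = 4450 / 4806 × 100 = 92.59 %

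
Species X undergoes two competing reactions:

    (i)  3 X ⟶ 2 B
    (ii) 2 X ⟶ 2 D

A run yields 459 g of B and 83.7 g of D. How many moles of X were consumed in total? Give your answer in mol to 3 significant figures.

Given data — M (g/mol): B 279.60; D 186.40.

2.91 mol

n(B) = 459 / 279.60 = 1.642 mol
n(D) = 83.7 / 186.40 = 0.4490 mol
n(X) via (i) = (3/2)×1.642 = 2.463 mol
n(X) via (ii) = (2/2)×0.4490 = 0.4490 mol
total n(X) = 2.463 + 0.4490 = 2.912 mol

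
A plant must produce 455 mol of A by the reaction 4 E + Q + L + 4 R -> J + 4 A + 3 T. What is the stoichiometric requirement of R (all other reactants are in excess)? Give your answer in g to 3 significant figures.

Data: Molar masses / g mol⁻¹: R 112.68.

51300 g

n(A) = 455.0 mol
n(R) = (4/4) × 455.0 = 455.0 mol
mass = 455.0 × 112.68 = 51270 g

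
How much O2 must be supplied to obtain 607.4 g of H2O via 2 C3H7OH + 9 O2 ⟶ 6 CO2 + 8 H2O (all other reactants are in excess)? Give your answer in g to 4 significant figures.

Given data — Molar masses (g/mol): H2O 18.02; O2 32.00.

n(H2O) = 607.4 / 18.02 = 33.71 mol
n(O2) = (9/8) × 33.71 = 37.92 mol
mass = 37.92 × 32.00 = 1213 g

1213 g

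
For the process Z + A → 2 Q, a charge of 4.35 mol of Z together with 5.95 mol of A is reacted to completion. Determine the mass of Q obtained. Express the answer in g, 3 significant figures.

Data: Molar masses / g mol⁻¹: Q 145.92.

1270 g

n(Z) = 4.350 mol
n(A) = 5.950 mol
n/ν for Z = 4.350/1 = 4.350
n/ν for A = 5.950/1 = 5.950
Smallest n/ν is Z → limiting reagent.
n(Q) = (2/1) × 4.350 = 8.700 mol
mass = 8.700 × 145.92 = 1270 g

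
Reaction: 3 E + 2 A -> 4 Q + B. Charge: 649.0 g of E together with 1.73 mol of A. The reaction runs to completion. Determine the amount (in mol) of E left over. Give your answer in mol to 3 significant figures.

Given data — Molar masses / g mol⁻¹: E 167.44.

1.28 mol

n(E) = 649.0 / 167.44 = 3.876 mol
n(A) = 1.730 mol
n/ν for E = 3.876/3 = 1.292
n/ν for A = 1.730/2 = 0.8650
Smallest n/ν is A → limiting reagent.
E consumed = (3/2) × 1.730 = 2.595 mol
E remaining = 3.876 − 2.595 = 1.281 mol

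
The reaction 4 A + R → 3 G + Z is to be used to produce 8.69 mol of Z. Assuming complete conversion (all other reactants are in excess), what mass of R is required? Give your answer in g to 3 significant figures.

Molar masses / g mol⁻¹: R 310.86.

2700 g

n(Z) = 8.690 mol
n(R) = (1/1) × 8.690 = 8.690 mol
mass = 8.690 × 310.86 = 2701 g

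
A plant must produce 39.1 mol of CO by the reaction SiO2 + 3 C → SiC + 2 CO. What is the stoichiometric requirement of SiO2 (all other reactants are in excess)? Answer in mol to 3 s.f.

19.6 mol

n(CO) = 39.10 mol
n(SiO2) = (1/2) × 39.10 = 19.55 mol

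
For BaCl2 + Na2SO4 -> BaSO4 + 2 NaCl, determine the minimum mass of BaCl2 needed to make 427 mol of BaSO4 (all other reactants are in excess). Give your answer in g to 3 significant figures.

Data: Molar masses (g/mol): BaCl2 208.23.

n(BaSO4) = 427.0 mol
n(BaCl2) = (1/1) × 427.0 = 427.0 mol
mass = 427.0 × 208.23 = 88910 g

88900 g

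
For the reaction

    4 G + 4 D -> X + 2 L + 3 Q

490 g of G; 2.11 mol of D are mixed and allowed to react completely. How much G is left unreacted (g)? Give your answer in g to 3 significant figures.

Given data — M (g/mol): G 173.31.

n(G) = 490.0 / 173.31 = 2.827 mol
n(D) = 2.110 mol
n/ν for G = 2.827/4 = 0.7068
n/ν for D = 2.110/4 = 0.5275
Smallest n/ν is D → limiting reagent.
G consumed = (4/4) × 2.110 = 2.110 mol
G remaining = 2.827 − 2.110 = 0.7170 mol
mass = 0.7170 × 173.31 = 124.3 g

124 g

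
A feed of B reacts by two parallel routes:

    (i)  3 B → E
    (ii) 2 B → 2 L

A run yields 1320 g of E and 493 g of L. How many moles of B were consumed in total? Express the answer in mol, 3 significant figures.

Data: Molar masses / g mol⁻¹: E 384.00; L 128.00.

14.2 mol

n(E) = 1320 / 384.00 = 3.438 mol
n(L) = 493 / 128.00 = 3.852 mol
n(B) via (i) = (3/1)×3.438 = 10.31 mol
n(B) via (ii) = (2/2)×3.852 = 3.852 mol
total n(B) = 10.31 + 3.852 = 14.16 mol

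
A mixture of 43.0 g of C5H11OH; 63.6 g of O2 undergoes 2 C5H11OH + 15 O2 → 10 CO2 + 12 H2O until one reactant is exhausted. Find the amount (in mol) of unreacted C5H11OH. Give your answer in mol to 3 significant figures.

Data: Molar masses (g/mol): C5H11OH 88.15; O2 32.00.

0.223 mol

n(C5H11OH) = 43.00 / 88.15 = 0.4878 mol
n(O2) = 63.60 / 32.00 = 1.988 mol
n/ν → C5H11OH: 0.2439, O2: 0.1325; O2 is limiting.
C5H11OH consumed = (2/15) × 1.988 = 0.2651 mol
C5H11OH remaining = 0.4878 − 0.2651 = 0.2227 mol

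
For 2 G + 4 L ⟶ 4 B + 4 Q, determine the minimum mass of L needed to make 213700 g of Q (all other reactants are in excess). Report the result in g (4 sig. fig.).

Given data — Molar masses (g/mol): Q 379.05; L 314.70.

177400 g

n(Q) = 213700 / 379.05 = 563.8 mol
n(L) = (4/4) × 563.8 = 563.8 mol
mass = 563.8 × 314.70 = 177400 g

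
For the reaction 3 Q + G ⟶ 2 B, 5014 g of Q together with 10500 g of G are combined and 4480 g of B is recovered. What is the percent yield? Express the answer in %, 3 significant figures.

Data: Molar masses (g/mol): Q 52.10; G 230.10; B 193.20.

n(Q) = 5014 / 52.10 = 96.24 mol
n(G) = 10500 / 230.10 = 45.63 mol
n/ν for Q = 96.24/3 = 32.08
n/ν for G = 45.63/1 = 45.63
Smallest n/ν is Q → limiting reagent.
theoretical n(B) = (2/3) × 96.24 = 64.16 mol → 12400 g
% yield = 4480 / 12400 × 100 = 36.13 %

36.1 %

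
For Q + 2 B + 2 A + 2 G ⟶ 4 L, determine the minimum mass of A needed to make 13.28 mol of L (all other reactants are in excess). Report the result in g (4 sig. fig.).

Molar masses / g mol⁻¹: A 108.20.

718.4 g

n(L) = 13.28 mol
n(A) = (2/4) × 13.28 = 6.640 mol
mass = 6.640 × 108.20 = 718.4 g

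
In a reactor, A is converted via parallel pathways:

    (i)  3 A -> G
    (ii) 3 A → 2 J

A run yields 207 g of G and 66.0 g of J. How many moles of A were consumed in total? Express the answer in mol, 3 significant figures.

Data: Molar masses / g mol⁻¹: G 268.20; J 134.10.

n(G) = 207 / 268.20 = 0.7718 mol
n(J) = 66.0 / 134.10 = 0.4922 mol
n(A) via (i) = (3/1)×0.7718 = 2.315 mol
n(A) via (ii) = (3/2)×0.4922 = 0.7383 mol
total n(A) = 2.315 + 0.7383 = 3.053 mol

3.05 mol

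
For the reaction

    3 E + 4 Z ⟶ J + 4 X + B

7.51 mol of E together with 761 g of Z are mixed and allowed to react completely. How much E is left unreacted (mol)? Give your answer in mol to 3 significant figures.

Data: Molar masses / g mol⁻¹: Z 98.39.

n(E) = 7.510 mol
n(Z) = 761.0 / 98.39 = 7.735 mol
n/ν for E = 7.510/3 = 2.503
n/ν for Z = 7.735/4 = 1.934
Smallest n/ν is Z → limiting reagent.
E consumed = (3/4) × 7.735 = 5.801 mol
E remaining = 7.510 − 5.801 = 1.709 mol

1.71 mol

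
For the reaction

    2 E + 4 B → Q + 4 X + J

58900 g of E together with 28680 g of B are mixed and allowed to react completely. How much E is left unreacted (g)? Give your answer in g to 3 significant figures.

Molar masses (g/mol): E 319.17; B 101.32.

n(E) = 58900 / 319.17 = 184.5 mol
n(B) = 28680 / 101.32 = 283.1 mol
n/ν for E = 184.5/2 = 92.25
n/ν for B = 283.1/4 = 70.78
Smallest n/ν is B → limiting reagent.
E consumed = (2/4) × 283.1 = 141.6 mol
E remaining = 184.5 − 141.6 = 42.90 mol
mass = 42.90 × 319.17 = 13690 g

13700 g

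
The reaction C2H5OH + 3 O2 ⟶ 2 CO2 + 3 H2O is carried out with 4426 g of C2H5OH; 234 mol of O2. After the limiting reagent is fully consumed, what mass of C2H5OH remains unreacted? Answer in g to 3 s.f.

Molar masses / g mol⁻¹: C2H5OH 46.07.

833 g

n(C2H5OH) = 4426 / 46.07 = 96.07 mol
n(O2) = 234.0 mol
n/ν for C2H5OH = 96.07/1 = 96.07
n/ν for O2 = 234.0/3 = 78.00
Smallest n/ν is O2 → limiting reagent.
C2H5OH consumed = (1/3) × 234.0 = 78.00 mol
C2H5OH remaining = 96.07 − 78.00 = 18.07 mol
mass = 18.07 × 46.07 = 832.5 g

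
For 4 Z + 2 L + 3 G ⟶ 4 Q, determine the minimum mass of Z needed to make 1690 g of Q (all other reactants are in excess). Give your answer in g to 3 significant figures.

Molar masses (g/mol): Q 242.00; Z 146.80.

n(Q) = 1690 / 242.00 = 6.983 mol
n(Z) = (4/4) × 6.983 = 6.983 mol
mass = 6.983 × 146.80 = 1025 g

1030 g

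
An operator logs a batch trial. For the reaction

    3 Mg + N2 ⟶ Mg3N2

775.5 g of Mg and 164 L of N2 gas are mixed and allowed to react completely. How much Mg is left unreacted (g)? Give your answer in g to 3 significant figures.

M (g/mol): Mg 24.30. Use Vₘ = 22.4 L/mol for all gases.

n(Mg) = 775.5 / 24.30 = 31.91 mol
n(N2) = 164.0 / 22.4 = 7.321 mol
n/ν for Mg = 31.91/3 = 10.64
n/ν for N2 = 7.321/1 = 7.321
Smallest n/ν is N2 → limiting reagent.
Mg consumed = (3/1) × 7.321 = 21.96 mol
Mg remaining = 31.91 − 21.96 = 9.950 mol
mass = 9.950 × 24.30 = 241.8 g

242 g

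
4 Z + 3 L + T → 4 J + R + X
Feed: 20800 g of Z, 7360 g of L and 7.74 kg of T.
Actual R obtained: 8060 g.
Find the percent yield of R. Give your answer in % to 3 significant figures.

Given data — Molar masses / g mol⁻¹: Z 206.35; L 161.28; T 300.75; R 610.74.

86.8 %

n(Z) = 20800 / 206.35 = 100.8 mol
n(L) = 7360 / 161.28 = 45.63 mol
n(T) = 7.740×1000 / 300.75 = 25.74 mol
n/ν for Z = 100.8/4 = 25.20
n/ν for L = 45.63/3 = 15.21
n/ν for T = 25.74/1 = 25.74
Smallest n/ν is L → limiting reagent.
theoretical n(R) = (1/3) × 45.63 = 15.21 mol → 9289 g
% yield = 8060 / 9289 × 100 = 86.77 %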